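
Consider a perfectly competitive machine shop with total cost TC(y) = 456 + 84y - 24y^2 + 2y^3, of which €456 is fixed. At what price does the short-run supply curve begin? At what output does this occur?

The shutdown price is the minimum of AVC. VC = 84y - 24y^2 + 2y^3, so AVC = 84 - 24y + 2y^2.
At the minimum of AVC, MC = AVC. MC = 84 - 48y + 6y^2; setting MC = AVC gives 4y^2 - 24y = 0, so y = 6. min AVC = 12.
So the shutdown price is €12.

€12 per unit, at y = 6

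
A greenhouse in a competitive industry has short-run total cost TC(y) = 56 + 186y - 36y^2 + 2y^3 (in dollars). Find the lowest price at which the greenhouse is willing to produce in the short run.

$24 per unit

The shutdown price is the minimum of AVC. VC = 186y - 36y^2 + 2y^3, so AVC = 186 - 36y + 2y^2.
At the minimum of AVC, MC = AVC. MC = 186 - 72y + 6y^2; setting MC = AVC gives 4y^2 - 36y = 0, so y = 9. min AVC = 24.
The firm shuts down for any P below $24.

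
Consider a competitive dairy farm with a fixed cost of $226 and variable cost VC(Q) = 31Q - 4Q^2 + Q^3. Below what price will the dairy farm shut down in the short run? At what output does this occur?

$27 per unit, at Q = 2

The firm shuts down when price falls below the minimum of average variable cost. AVC = VC/Q = 31 - 4Q + Q^2.
dAVC/dQ = -4 + 2Q = 0 gives Q = 2. min AVC = 31 - 4·2 + 2^2 = 27.
The firm shuts down for any P below $27.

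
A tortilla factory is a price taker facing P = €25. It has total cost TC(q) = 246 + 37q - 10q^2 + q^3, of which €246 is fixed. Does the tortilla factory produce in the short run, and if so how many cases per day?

Strip out fixed cost: VC = 37q - 10q^2 + q^3. Then AVC = 37 - 10q + q^2 and MC = 37 - 20q + 3q^2.
AVC is minimized where dAVC/dq = -10 + 2q = 0, at q = 5; min AVC = 37 - 10·5 + 5^2 = €12.
P = €25 exceeds min AVC = €12, so the firm stays open.
Set P = MC: 25 = 37 - 20q + 3q^2 → 12 - 20q + 3q^2 = 0. The roots are q = 2/3 and q = 6; the profit-maximizing output is on the rising part of MC, so q* = 6.
Check: AVC at q = 6 is €13 ≤ P, so revenue covers variable cost.
Profit = P·q − TC = 25·6 − 324 = -€174, a loss, but smaller than the €246 fixed cost the firm would lose by shutting down.

Produce at q = 6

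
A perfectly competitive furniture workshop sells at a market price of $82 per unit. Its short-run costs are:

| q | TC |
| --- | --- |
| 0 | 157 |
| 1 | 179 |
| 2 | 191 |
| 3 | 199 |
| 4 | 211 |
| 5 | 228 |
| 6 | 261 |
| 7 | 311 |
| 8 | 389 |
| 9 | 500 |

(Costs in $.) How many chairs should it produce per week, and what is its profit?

q = 8; profit = $267

Tabulate TR − TC: q=0: -157; q=1: -97; q=2: -27; q=3: 47; q=4: 117; q=5: 182; q=6: 231; q=7: 263; q=8: 267; q=9: 238.
Profit is maximized at q = 8. AVC there is 232/8 = $29 ≤ P, so producing beats shutting down (which would give -$157).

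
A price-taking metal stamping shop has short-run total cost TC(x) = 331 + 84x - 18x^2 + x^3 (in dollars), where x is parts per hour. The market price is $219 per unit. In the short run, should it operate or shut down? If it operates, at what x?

Produce at x = 15

From TC, MC = TC'(x) = 84 - 36x + 3x^2 and AVC = VC/x = 84 - 18x + x^2.
AVC is minimized where dAVC/dx = -18 + 2x = 0, at x = 9; min AVC = 84 - 18·9 + 9^2 = $3.
Since P = $219 ≥ min AVC = $3, price covers variable cost and the firm should produce.
Set P = MC: 219 = 84 - 36x + 3x^2 → -135 - 36x + 3x^2 = 0. The roots are x = -3 and x = 15; the profit-maximizing output is on the rising part of MC, so x* = 15.
Check: AVC at x = 15 is $39 ≤ P, so revenue covers variable cost.
Profit = P·x − TC = 219·15 − 916 = $2369.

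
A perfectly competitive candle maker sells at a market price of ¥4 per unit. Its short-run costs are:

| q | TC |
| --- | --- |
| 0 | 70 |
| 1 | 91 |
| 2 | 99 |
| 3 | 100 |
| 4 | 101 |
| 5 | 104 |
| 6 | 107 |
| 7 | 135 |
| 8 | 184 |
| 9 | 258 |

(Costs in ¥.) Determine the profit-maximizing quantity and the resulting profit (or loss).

q = 0 (shut down); profit = -¥70

Compute π = P·q − TC at each output: q=0: -70; q=1: -87; q=2: -91; q=3: -88; q=4: -85; q=5: -84; q=6: -83; q=7: -107; q=8: -152; q=9: -222.
Profit is highest at q = 0. Equivalently, the lowest AVC in the table is 37/6 ≈ ¥6.17 at q = 6, and P = ¥4 falls below it — price never covers variable cost, so the firm shuts down and loses only its fixed cost.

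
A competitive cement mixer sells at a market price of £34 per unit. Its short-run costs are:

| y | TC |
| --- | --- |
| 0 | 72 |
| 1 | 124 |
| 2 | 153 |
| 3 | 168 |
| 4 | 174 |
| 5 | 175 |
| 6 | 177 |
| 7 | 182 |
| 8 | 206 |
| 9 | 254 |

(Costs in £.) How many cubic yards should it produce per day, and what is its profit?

Profit at each row (π = 34y − TC): y=0: -72; y=1: -90; y=2: -85; y=3: -66; y=4: -38; y=5: -5; y=6: 27; y=7: 56; y=8: 66; y=9: 52.
Profit is maximized at y = 8. AVC there is 134/8 = £16.75 ≤ P, so producing beats shutting down (which would give -£72).

y = 8; profit = £66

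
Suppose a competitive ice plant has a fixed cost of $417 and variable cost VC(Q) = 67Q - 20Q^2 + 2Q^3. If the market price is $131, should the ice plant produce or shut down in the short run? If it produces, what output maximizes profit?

Produce at Q = 8

Variable cost is VC = 67Q - 20Q^2 + 2Q^3, so AVC = VC/Q = 67 - 20Q + 2Q^2 and MC = dTC/dQ = 67 - 40Q + 6Q^2.
The AVC parabola has its vertex at Q = 20/4 = 5, where AVC = 67 - 20·5 + 2·5^2 = $17.
Since P = $131 ≥ min AVC = $17, price covers variable cost and the firm should produce.
Solving P = MC: -64 - 40Q + 6Q^2 = 0 ⇒ Q = -4/3 or 8. On the upward-sloping branch, Q* = 8.
Check: AVC at Q = 8 is $35 ≤ P, so revenue covers variable cost.
Profit = P·Q − TC = 131·8 − 697 = $351.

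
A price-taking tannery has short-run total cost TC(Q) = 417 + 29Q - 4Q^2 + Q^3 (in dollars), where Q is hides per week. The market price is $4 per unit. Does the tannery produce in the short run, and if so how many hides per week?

Strip out fixed cost: VC = 29Q - 4Q^2 + Q^3. Then AVC = 29 - 4Q + Q^2 and MC = 29 - 8Q + 3Q^2.
AVC hits its minimum where MC = AVC, at Q = 2, giving min AVC = 29 - 4·2 + 2^2 = $25.
Since P = $4 < min AVC = $25, price fails to cover variable cost at any output.
Shutting down limits the loss to fixed cost, $417.

Shut down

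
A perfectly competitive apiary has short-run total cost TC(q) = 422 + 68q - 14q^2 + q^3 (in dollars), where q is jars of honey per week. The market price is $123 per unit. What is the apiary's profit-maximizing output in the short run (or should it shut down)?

From TC, MC = TC'(q) = 68 - 28q + 3q^2 and AVC = VC/q = 68 - 14q + q^2.
AVC hits its minimum where MC = AVC, at q = 7, giving min AVC = 68 - 14·7 + 7^2 = $19.
Because $123 ≥ $19, revenue can cover variable cost; the firm operates.
Solving P = MC: -55 - 28q + 3q^2 = 0 ⇒ q = -5/3 or 11. On the upward-sloping branch, q* = 11.
Check: AVC at q = 11 is $35 ≤ P, so revenue covers variable cost.
Profit = P·q − TC = 123·11 − 807 = $546.

Produce at q = 11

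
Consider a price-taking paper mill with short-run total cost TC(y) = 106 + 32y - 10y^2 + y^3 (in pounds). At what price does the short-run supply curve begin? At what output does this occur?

£7 per unit, at y = 5

The shutdown price is the minimum of AVC. VC = 32y - 10y^2 + y^3, so AVC = 32 - 10y + y^2.
At the minimum of AVC, MC = AVC. MC = 32 - 20y + 3y^2; setting MC = AVC gives 2y^2 - 10y = 0, so y = 5. min AVC = 7.
For P < £7 the firm produces nothing.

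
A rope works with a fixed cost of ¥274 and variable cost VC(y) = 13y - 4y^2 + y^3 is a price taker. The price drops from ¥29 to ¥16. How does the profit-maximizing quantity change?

Output falls from 4 to 3

MC = 13 - 8y + 3y^2; the shutdown threshold is min AVC = ¥9 (at y = 2).
At P = ¥29 ≥ min AVC, set P = MC on the rising branch: y = 4.
At P = ¥16 ≥ min AVC, set P = MC: y = 3. The firm stays open but cuts output.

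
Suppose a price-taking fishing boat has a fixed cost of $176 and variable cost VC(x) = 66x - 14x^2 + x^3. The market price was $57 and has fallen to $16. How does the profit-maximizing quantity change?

MC = 66 - 28x + 3x^2; the shutdown threshold is min AVC = $17 (at x = 7).
At P = $57 ≥ min AVC, set P = MC on the rising branch: x = 9.
At P = $16 < min AVC = $17, price no longer covers variable cost at any output, so the firm shuts down: x = 0.

Output falls from 9 to 0 (the firm shuts down)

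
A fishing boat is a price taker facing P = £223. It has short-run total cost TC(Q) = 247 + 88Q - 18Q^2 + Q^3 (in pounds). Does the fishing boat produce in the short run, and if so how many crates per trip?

From TC, MC = TC'(Q) = 88 - 36Q + 3Q^2 and AVC = VC/Q = 88 - 18Q + Q^2.
The AVC parabola has its vertex at Q = 18/2 = 9, where AVC = 88 - 18·9 + 9^2 = £7.
Because £223 ≥ £7, revenue can cover variable cost; the firm operates.
Solving P = MC: -135 - 36Q + 3Q^2 = 0 ⇒ Q = -3 or 15. On the upward-sloping branch, Q* = 15.
Check: AVC at Q = 15 is £43 ≤ P, so revenue covers variable cost.
Profit = P·Q − TC = 223·15 − 892 = £2453.

Produce at Q = 15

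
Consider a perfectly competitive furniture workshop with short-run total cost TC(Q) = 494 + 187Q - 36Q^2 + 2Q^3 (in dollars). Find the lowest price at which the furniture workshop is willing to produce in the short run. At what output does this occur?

The shutdown price is the minimum of AVC. VC = 187Q - 36Q^2 + 2Q^3, so AVC = 187 - 36Q + 2Q^2.
At the minimum of AVC, MC = AVC. MC = 187 - 72Q + 6Q^2; setting MC = AVC gives 4Q^2 - 36Q = 0, so Q = 9. min AVC = 25.
For P < $25 the firm produces nothing.

$25 per unit, at Q = 9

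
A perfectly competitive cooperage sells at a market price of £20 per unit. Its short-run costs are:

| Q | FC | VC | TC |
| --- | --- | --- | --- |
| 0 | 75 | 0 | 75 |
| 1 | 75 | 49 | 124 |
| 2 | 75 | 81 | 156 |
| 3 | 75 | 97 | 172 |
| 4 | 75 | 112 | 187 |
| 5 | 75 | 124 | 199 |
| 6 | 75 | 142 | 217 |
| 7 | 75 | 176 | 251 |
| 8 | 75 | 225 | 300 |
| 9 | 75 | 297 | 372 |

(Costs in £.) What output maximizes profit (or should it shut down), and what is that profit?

Profit at each row (π = 20Q − TC): Q=0: -75; Q=1: -104; Q=2: -116; Q=3: -112; Q=4: -107; Q=5: -99; Q=6: -97; Q=7: -111; Q=8: -140; Q=9: -192.
Profit is highest at Q = 0. Equivalently, the lowest AVC in the table is 142/6 ≈ £23.67 at Q = 6, and P = £20 falls below it — price never covers variable cost, so the firm shuts down and loses only its fixed cost.

Q = 0 (shut down); profit = -£75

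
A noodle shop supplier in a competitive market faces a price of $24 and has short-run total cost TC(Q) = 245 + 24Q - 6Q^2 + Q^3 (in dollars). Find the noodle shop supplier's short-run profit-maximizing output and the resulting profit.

Profit = -$213 at Q = 4

AVC = 24 - 6Q + Q^2 has its minimum $15 at Q = 3; price $24 clears that bar, so the firm operates.
MC = 24 - 12Q + 3Q^2. Setting P = MC and taking the root on the rising branch gives Q* = 4.
TR = 24·4 = 96. TC = 245 + 64 = 309. Profit = 96 − 309 = -$213.
By producing, the firm covers all variable cost plus $32 of fixed cost; shutting down would lose the full $245.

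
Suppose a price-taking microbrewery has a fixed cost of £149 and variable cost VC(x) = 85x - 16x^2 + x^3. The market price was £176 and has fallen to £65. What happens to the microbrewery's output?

MC = 85 - 32x + 3x^2; the shutdown threshold is min AVC = £21 (at x = 8).
At P = £176 ≥ min AVC, set P = MC on the rising branch: x = 13.
At P = £65 ≥ min AVC, set P = MC: x = 10. The firm stays open but cuts output.

Output falls from 13 to 10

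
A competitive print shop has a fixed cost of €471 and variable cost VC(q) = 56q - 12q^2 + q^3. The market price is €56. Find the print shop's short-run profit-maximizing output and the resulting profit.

Profit = -€215 at q = 8

AVC = 56 - 12q + q^2 has its minimum €20 at q = 6; price €56 clears that bar, so the firm operates.
MC = 56 - 24q + 3q^2. Setting P = MC and taking the root on the rising branch gives q* = 8.
TR = 56·8 = 448. TC = 471 + 192 = 663. Profit = 448 − 663 = -€215.
Shutting down would mean losing the fixed cost of €471, so operating at a loss of €215 is better by €256.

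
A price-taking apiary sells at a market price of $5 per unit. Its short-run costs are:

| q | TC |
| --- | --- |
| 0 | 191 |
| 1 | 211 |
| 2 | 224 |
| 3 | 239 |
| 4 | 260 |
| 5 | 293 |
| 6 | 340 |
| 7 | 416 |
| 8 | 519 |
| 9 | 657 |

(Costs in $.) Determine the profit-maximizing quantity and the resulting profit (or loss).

q = 0 (shut down); profit = -$191

Profit at each row (π = 5q − TC): q=0: -191; q=1: -206; q=2: -214; q=3: -224; q=4: -240; q=5: -268; q=6: -310; q=7: -381; q=8: -479; q=9: -612.
Profit is highest at q = 0. Equivalently, the lowest AVC in the table is 48/3 ≈ $16 at q = 3, and P = $5 falls below it — price never covers variable cost, so the firm shuts down and loses only its fixed cost.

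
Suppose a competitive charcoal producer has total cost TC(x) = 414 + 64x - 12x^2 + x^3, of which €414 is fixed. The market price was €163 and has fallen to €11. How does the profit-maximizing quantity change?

MC = 64 - 24x + 3x^2; the shutdown threshold is min AVC = €28 (at x = 6).
With P = €163 above the shutdown price, P = MC gives x = 11.
At P = €11 < min AVC = €28, price no longer covers variable cost at any output, so the firm shuts down: x = 0.

Output falls from 11 to 0 (the firm shuts down)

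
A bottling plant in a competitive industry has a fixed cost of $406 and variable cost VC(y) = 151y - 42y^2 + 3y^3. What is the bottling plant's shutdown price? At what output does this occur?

$4 per unit, at y = 7

The shutdown price is the minimum of AVC. VC = 151y - 42y^2 + 3y^3, so AVC = 151 - 42y + 3y^2.
At the minimum of AVC, MC = AVC. MC = 151 - 84y + 9y^2; setting MC = AVC gives 6y^2 - 42y = 0, so y = 7. min AVC = 4.
The firm shuts down for any P below $4.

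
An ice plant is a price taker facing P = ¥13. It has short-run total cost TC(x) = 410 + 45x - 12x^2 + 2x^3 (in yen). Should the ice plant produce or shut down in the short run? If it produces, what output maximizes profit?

From TC, MC = TC'(x) = 45 - 24x + 6x^2 and AVC = VC/x = 45 - 12x + 2x^2.
AVC is minimized where dAVC/dx = -12 + 4x = 0, at x = 3; min AVC = 45 - 12·3 + 2·3^2 = ¥27.
Since P = ¥13 < min AVC = ¥27, price fails to cover variable cost at any output.
Best response: produce nothing and absorb the ¥410 fixed cost.

Shut down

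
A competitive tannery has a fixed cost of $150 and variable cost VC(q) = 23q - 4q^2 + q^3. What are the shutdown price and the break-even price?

Shutdown price = min AVC. AVC = 23 - 4q + q^2, with vertex at q = 2 and minimum $19.
ATC = 150/q + 23 - 4q + q^2. Setting dATC/dq = −150/q^2 − 4 + 2q = 0 gives q = 5 (since 2·5^3 − 4·5^2 = 150).
min ATC = 150/5 + 23 − 4·5 + 5^2 = $58. That is the break-even price.
Between these two prices the firm operates at a loss; above $58 it earns a profit.

Shutdown price = $19; break-even price = $58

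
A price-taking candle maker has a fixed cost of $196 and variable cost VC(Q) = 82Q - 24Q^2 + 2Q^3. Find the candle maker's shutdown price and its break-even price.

Shutdown price = $10; break-even price = $40

AVC = 82 - 24Q + 2Q^2; minimized at Q = 6, giving min AVC = $10. That is the shutdown price.
ATC = 196/Q + 82 - 24Q + 2Q^2. Setting dATC/dQ = −196/Q^2 − 24 + 4Q = 0 gives Q = 7 (since 4·7^3 − 24·7^2 = 196).
min ATC = 196/7 + 82 − 24·7 + 2·7^2 = $40. That is the break-even price.
Between these two prices the firm operates at a loss; above $40 it earns a profit.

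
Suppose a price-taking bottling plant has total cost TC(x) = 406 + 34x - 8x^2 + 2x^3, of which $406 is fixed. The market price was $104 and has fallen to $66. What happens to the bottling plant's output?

AVC = 34 - 8x + 2x^2, minimized at x = 2 where min AVC = $26. MC = 34 - 16x + 6x^2.
With P = $104 above the shutdown price, P = MC gives x = 5.
At P = $66 ≥ min AVC, set P = MC: x = 4. The firm stays open but cuts output.

Output falls from 5 to 4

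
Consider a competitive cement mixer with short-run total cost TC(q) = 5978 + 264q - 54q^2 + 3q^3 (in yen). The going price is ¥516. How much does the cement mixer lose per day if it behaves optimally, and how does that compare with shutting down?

Profit = -¥98 at q = 14

AVC = 264 - 54q + 3q^2 has its minimum ¥21 at q = 9; price ¥516 clears that bar, so the firm operates.
With MC = 264 - 108q + 9q^2, P = MC on the upward-sloping part at q* = 14.
TR = 516·14 = 7224. TC = 5978 + 1344 = 7322. Profit = 7224 − 7322 = -¥98.
By producing, the firm covers all variable cost plus ¥5880 of fixed cost; shutting down would lose the full ¥5978.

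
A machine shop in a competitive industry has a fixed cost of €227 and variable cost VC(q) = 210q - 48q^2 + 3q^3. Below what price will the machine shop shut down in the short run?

€18 per unit

The shutdown price is the minimum of AVC. VC = 210q - 48q^2 + 3q^3, so AVC = 210 - 48q + 3q^2.
At the minimum of AVC, MC = AVC. MC = 210 - 96q + 9q^2; setting MC = AVC gives 6q^2 - 48q = 0, so q = 8. min AVC = 18.
For P < €18 the firm produces nothing.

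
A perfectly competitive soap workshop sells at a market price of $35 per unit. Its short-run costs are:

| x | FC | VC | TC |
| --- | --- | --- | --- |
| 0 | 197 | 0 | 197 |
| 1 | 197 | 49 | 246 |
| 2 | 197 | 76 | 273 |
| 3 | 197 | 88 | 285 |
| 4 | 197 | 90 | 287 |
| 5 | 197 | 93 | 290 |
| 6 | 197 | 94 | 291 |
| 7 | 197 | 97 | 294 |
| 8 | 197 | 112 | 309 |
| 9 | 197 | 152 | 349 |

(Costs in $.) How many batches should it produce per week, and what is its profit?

x = 8; profit = -$29

Tabulate TR − TC: x=0: -197; x=1: -211; x=2: -203; x=3: -180; x=4: -147; x=5: -115; x=6: -81; x=7: -49; x=8: -29; x=9: -34.
Profit is maximized at x = 8. AVC there is 112/8 = $14 ≤ P, so producing beats shutting down (which would give -$197).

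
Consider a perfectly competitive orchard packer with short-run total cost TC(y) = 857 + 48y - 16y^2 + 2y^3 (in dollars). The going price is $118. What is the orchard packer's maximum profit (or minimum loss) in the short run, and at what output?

AVC = 48 - 16y + 2y^2 has its minimum $16 at y = 4; price $118 clears that bar, so the firm operates.
MC = 48 - 32y + 6y^2. Setting P = MC and taking the root on the rising branch gives y* = 7.
TR = 118·7 = 826. TC = 857 + 238 = 1095. Profit = 826 − 1095 = -$269.
That loss of $269 beats the $857 the firm would lose by shutting down; producing recovers $588 of fixed cost.

Profit = -$269 at y = 7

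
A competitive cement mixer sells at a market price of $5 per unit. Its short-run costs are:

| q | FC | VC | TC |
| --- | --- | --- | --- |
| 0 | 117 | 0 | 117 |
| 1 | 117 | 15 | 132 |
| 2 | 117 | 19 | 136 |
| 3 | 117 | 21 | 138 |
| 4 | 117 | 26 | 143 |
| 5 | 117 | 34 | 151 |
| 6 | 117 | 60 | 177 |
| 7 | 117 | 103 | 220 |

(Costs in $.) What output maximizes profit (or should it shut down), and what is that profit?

Compute π = P·q − TC at each output: q=0: -117; q=1: -127; q=2: -126; q=3: -123; q=4: -123; q=5: -126; q=6: -147; q=7: -185.
Profit is highest at q = 0. Equivalently, the lowest AVC in the table is 26/4 ≈ $6.50 at q = 4, and P = $5 falls below it — price never covers variable cost, so the firm shuts down and loses only its fixed cost.

q = 0 (shut down); profit = -$117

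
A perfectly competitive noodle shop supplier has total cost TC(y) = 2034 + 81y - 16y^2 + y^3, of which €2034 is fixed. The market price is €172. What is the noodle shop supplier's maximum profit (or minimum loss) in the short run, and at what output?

Profit = -€344 at y = 13

AVC = 81 - 16y + y^2; min AVC = €17 at y = 8. Since P = €172 ≥ min AVC, the firm produces.
MC = 81 - 32y + 3y^2. Setting P = MC and taking the root on the rising branch gives y* = 13.
TR = 172·13 = 2236. TC = 2034 + 546 = 2580. Profit = 2236 − 2580 = -€344.
By producing, the firm covers all variable cost plus €1690 of fixed cost; shutting down would lose the full €2034.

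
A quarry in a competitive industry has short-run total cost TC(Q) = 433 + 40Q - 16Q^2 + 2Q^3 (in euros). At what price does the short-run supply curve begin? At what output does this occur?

The firm shuts down when price falls below the minimum of average variable cost. AVC = VC/Q = 40 - 16Q + 2Q^2.
dAVC/dQ = -16 + 4Q = 0 gives Q = 4. min AVC = 40 - 16·4 + 2·4^2 = 8.
So the shutdown price is €8.

€8 per unit, at Q = 4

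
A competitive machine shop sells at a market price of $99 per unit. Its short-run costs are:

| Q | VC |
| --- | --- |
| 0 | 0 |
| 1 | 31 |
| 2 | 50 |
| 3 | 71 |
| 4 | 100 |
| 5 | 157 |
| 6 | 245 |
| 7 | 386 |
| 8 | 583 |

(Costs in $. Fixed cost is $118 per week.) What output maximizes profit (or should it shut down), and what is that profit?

Q = 6; profit = $231

Profit at each row (π = 99Q − TC): Q=0: -118; Q=1: -50; Q=2: 30; Q=3: 108; Q=4: 178; Q=5: 220; Q=6: 231; Q=7: 189; Q=8: 91.
Profit is maximized at Q = 6. AVC there is 245/6 = $40.83 ≤ P, so producing beats shutting down (which would give -$118).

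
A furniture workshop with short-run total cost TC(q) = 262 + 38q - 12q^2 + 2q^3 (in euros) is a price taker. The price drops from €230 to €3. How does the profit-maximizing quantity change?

Output falls from 8 to 0 (the firm shuts down)

AVC = 38 - 12q + 2q^2, minimized at q = 3 where min AVC = €20. MC = 38 - 24q + 6q^2.
With P = €230 above the shutdown price, P = MC gives q = 8.
At P = €3 < min AVC = €20, price no longer covers variable cost at any output, so the firm shuts down: q = 0.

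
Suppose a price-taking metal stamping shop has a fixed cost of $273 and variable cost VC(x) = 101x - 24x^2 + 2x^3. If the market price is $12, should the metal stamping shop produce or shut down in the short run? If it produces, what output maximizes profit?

Variable cost is VC = 101x - 24x^2 + 2x^3, so AVC = VC/x = 101 - 24x + 2x^2 and MC = dTC/dx = 101 - 48x + 6x^2.
The AVC parabola has its vertex at x = 24/4 = 6, where AVC = 101 - 24·6 + 2·6^2 = $29.
With P < min AVC ($12 < $29), every unit sold adds to the loss.
The firm minimizes its loss by shutting down and losing only its fixed cost of $273.

Shut down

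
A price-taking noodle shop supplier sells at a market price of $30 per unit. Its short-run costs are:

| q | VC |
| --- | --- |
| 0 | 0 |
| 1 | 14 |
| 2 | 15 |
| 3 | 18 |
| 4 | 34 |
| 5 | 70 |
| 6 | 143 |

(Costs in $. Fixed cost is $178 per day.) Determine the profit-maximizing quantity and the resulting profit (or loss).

Profit at each row (π = 30q − TC): q=0: -178; q=1: -162; q=2: -133; q=3: -106; q=4: -92; q=5: -98; q=6: -141.
Profit is maximized at q = 4. AVC there is 34/4 = $8.50 ≤ P, so producing beats shutting down (which would give -$178).

q = 4; profit = -$92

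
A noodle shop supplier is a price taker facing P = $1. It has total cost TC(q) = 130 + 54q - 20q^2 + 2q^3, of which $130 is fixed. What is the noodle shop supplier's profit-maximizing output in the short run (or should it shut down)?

Variable cost is VC = 54q - 20q^2 + 2q^3, so AVC = VC/q = 54 - 20q + 2q^2 and MC = dTC/dq = 54 - 40q + 6q^2.
The AVC parabola has its vertex at q = 20/4 = 5, where AVC = 54 - 20·5 + 2·5^2 = $4.
With P < min AVC ($1 < $4), every unit sold adds to the loss.
The firm minimizes its loss by shutting down and losing only its fixed cost of $130.

Shut down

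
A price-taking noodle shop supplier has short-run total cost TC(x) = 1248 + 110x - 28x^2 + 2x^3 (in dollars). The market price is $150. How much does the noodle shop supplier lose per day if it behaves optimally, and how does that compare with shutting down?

AVC = 110 - 28x + 2x^2; min AVC = $12 at x = 7. Since P = $150 ≥ min AVC, the firm produces.
MC = 110 - 56x + 6x^2. Setting P = MC and taking the root on the rising branch gives x* = 10.
TR = 150·10 = 1500. TC = 1248 + 300 = 1548. Profit = 1500 − 1548 = -$48.
Shutting down would mean losing the fixed cost of $1248, so operating at a loss of $48 is better by $1200.

Profit = -$48 at x = 10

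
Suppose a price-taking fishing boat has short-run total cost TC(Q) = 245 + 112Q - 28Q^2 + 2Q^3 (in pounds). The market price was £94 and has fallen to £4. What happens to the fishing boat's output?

MC = 112 - 56Q + 6Q^2; the shutdown threshold is min AVC = £14 (at Q = 7).
With P = £94 above the shutdown price, P = MC gives Q = 9.
At P = £4 < min AVC = £14, price no longer covers variable cost at any output, so the firm shuts down: Q = 0.

Output falls from 9 to 0 (the firm shuts down)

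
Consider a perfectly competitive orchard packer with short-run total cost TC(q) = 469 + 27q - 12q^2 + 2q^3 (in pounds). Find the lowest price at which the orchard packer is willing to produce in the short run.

£9 per unit

The firm shuts down when price falls below the minimum of average variable cost. AVC = VC/q = 27 - 12q + 2q^2.
At the minimum of AVC, MC = AVC. MC = 27 - 24q + 6q^2; setting MC = AVC gives 4q^2 - 12q = 0, so q = 3. min AVC = 9.
The firm shuts down for any P below £9.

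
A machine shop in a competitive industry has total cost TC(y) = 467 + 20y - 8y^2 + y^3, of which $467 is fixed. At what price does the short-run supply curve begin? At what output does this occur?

$4 per unit, at y = 4

The firm shuts down when price falls below the minimum of average variable cost. AVC = VC/y = 20 - 8y + y^2.
At the minimum of AVC, MC = AVC. MC = 20 - 16y + 3y^2; setting MC = AVC gives 2y^2 - 8y = 0, so y = 4. min AVC = 4.
So the shutdown price is $4.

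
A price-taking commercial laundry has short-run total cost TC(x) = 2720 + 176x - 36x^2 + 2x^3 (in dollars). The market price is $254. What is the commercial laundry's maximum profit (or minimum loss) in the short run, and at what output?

Profit = -$16 at x = 13

AVC = 176 - 36x + 2x^2 has its minimum $14 at x = 9; price $254 clears that bar, so the firm operates.
MC = 176 - 72x + 6x^2. Setting P = MC and taking the root on the rising branch gives x* = 13.
TR = 254·13 = 3302. TC = 2720 + 598 = 3318. Profit = 3302 − 3318 = -$16.
By producing, the firm covers all variable cost plus $2704 of fixed cost; shutting down would lose the full $2720.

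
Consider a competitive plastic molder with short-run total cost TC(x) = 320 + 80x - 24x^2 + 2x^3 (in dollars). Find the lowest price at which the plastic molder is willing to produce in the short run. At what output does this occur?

$8 per unit, at x = 6

The firm shuts down when price falls below the minimum of average variable cost. AVC = VC/x = 80 - 24x + 2x^2.
At the minimum of AVC, MC = AVC. MC = 80 - 48x + 6x^2; setting MC = AVC gives 4x^2 - 24x = 0, so x = 6. min AVC = 8.
For P < $8 the firm produces nothing.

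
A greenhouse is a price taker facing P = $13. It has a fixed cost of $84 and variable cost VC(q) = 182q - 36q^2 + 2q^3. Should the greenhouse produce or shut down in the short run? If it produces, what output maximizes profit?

Strip out fixed cost: VC = 182q - 36q^2 + 2q^3. Then AVC = 182 - 36q + 2q^2 and MC = 182 - 72q + 6q^2.
AVC is minimized where dAVC/dq = -36 + 4q = 0, at q = 9; min AVC = 182 - 36·9 + 2·9^2 = $20.
Since P = $13 < min AVC = $20, price fails to cover variable cost at any output.
Best response: produce nothing and absorb the $84 fixed cost.

Shut down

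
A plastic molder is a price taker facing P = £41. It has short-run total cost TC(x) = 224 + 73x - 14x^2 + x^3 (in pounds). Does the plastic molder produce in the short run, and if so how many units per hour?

Variable cost is VC = 73x - 14x^2 + x^3, so AVC = VC/x = 73 - 14x + x^2 and MC = dTC/dx = 73 - 28x + 3x^2.
The AVC parabola has its vertex at x = 14/2 = 7, where AVC = 73 - 14·7 + 7^2 = £24.
Because £41 ≥ £24, revenue can cover variable cost; the firm operates.
Solving P = MC: 32 - 28x + 3x^2 = 0 ⇒ x = 4/3 or 8. On the upward-sloping branch, x* = 8.
Check: AVC at x = 8 is £25 ≤ P, so revenue covers variable cost.
Profit = P·x − TC = 41·8 − 424 = -£96, a loss, but smaller than the £224 fixed cost the firm would lose by shutting down.

Produce at x = 8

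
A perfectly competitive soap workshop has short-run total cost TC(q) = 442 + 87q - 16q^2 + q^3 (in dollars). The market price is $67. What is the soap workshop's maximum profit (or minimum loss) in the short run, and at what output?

Profit = -$42 at q = 10

AVC = 87 - 16q + q^2; min AVC = $23 at q = 8. Since P = $67 ≥ min AVC, the firm produces.
MC = 87 - 32q + 3q^2. Setting P = MC and taking the root on the rising branch gives q* = 10.
TR = 67·10 = 670. TC = 442 + 270 = 712. Profit = 670 − 712 = -$42.
That loss of $42 beats the $442 the firm would lose by shutting down; producing recovers $400 of fixed cost.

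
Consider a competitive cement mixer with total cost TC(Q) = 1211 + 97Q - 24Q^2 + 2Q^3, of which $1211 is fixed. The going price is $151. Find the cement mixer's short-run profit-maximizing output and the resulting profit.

AVC = 97 - 24Q + 2Q^2 has its minimum $25 at Q = 6; price $151 clears that bar, so the firm operates.
MC = 97 - 48Q + 6Q^2. Setting P = MC and taking the root on the rising branch gives Q* = 9.
TR = 151·9 = 1359. TC = 1211 + 387 = 1598. Profit = 1359 − 1598 = -$239.
That loss of $239 beats the $1211 the firm would lose by shutting down; producing recovers $972 of fixed cost.

Profit = -$239 at Q = 9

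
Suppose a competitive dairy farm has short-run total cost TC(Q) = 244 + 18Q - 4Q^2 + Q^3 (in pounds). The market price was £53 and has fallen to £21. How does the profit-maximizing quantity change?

Output falls from 5 to 3

AVC = 18 - 4Q + Q^2, minimized at Q = 2 where min AVC = £14. MC = 18 - 8Q + 3Q^2.
With P = £53 above the shutdown price, P = MC gives Q = 5.
At P = £21 ≥ min AVC, set P = MC: Q = 3. The firm stays open but cuts output.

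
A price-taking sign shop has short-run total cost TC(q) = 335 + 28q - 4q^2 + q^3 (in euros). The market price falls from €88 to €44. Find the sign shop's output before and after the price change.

MC = 28 - 8q + 3q^2; the shutdown threshold is min AVC = €24 (at q = 2).
With P = €88 above the shutdown price, P = MC gives q = 6.
At P = €44 ≥ min AVC, set P = MC: q = 4. The firm stays open but cuts output.

Output falls from 6 to 4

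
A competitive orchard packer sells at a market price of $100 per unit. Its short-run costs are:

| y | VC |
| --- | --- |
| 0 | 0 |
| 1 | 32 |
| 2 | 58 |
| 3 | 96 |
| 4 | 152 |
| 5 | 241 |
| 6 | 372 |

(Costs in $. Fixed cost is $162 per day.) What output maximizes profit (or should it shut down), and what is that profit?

Profit at each row (π = 100y − TC): y=0: -162; y=1: -94; y=2: -20; y=3: 42; y=4: 86; y=5: 97; y=6: 66.
Profit is maximized at y = 5. AVC there is 241/5 = $48.20 ≤ P, so producing beats shutting down (which would give -$162).

y = 5; profit = $97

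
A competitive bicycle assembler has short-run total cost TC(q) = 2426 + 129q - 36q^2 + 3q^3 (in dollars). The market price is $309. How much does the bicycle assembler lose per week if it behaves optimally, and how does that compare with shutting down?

AVC = 129 - 36q + 3q^2; min AVC = $21 at q = 6. Since P = $309 ≥ min AVC, the firm produces.
MC = 129 - 72q + 9q^2. Setting P = MC and taking the root on the rising branch gives q* = 10.
TR = 309·10 = 3090. TC = 2426 + 690 = 3116. Profit = 3090 − 3116 = -$26.
By producing, the firm covers all variable cost plus $2400 of fixed cost; shutting down would lose the full $2426.

Profit = -$26 at q = 10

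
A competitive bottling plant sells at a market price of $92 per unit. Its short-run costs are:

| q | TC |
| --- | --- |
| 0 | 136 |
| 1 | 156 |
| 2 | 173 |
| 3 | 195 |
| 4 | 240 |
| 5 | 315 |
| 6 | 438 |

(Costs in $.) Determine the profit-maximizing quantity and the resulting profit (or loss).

Tabulate TR − TC: q=0: -136; q=1: -64; q=2: 11; q=3: 81; q=4: 128; q=5: 145; q=6: 114.
Profit is maximized at q = 5. AVC there is 179/5 = $35.80 ≤ P, so producing beats shutting down (which would give -$136).

q = 5; profit = $145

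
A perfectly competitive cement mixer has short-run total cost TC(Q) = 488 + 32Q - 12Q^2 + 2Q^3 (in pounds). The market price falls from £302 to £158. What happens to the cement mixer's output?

AVC = 32 - 12Q + 2Q^2, minimized at Q = 3 where min AVC = £14. MC = 32 - 24Q + 6Q^2.
With P = £302 above the shutdown price, P = MC gives Q = 9.
At P = £158 ≥ min AVC, set P = MC: Q = 7. The firm stays open but cuts output.

Output falls from 9 to 7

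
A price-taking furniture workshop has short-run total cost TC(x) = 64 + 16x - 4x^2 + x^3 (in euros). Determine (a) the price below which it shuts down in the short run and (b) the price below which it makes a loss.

Shutdown price = min AVC. AVC = 16 - 4x + x^2, with vertex at x = 2 and minimum €12.
ATC = 64/x + 16 - 4x + x^2. Setting dATC/dx = −64/x^2 − 4 + 2x = 0 gives x = 4 (since 2·4^3 − 4·4^2 = 64).
min ATC = 64/4 + 16 − 4·4 + 4^2 = €32. That is the break-even price.
For €12 ≤ P < €32 the firm produces at a loss; below €12 it shuts down.

Shutdown price = €12; break-even price = €32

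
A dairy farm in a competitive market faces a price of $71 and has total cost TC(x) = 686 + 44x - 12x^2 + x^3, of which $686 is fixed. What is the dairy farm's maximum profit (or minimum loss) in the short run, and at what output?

AVC = 44 - 12x + x^2; min AVC = $8 at x = 6. Since P = $71 ≥ min AVC, the firm produces.
With MC = 44 - 24x + 3x^2, P = MC on the upward-sloping part at x* = 9.
TR = 71·9 = 639. TC = 686 + 153 = 839. Profit = 639 − 839 = -$200.
Shutting down would mean losing the fixed cost of $686, so operating at a loss of $200 is better by $486.

Profit = -$200 at x = 9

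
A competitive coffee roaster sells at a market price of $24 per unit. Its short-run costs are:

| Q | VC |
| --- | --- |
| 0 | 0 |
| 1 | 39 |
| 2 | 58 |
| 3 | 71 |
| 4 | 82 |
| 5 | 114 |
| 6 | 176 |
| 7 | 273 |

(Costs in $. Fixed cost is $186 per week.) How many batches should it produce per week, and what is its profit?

Profit at each row (π = 24Q − TC): Q=0: -186; Q=1: -201; Q=2: -196; Q=3: -185; Q=4: -172; Q=5: -180; Q=6: -218; Q=7: -291.
Profit is maximized at Q = 4. AVC there is 82/4 = $20.50 ≤ P, so producing beats shutting down (which would give -$186).

Q = 4; profit = -$172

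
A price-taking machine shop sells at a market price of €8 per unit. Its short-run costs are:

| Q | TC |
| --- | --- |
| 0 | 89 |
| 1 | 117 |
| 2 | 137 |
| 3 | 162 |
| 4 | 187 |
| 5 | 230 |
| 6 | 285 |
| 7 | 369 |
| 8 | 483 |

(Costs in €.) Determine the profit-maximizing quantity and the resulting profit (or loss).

Q = 0 (shut down); profit = -€89

Profit at each row (π = 8Q − TC): Q=0: -89; Q=1: -109; Q=2: -121; Q=3: -138; Q=4: -155; Q=5: -190; Q=6: -237; Q=7: -313; Q=8: -419.
Profit is highest at Q = 0. Equivalently, the lowest AVC in the table is 48/2 ≈ €24 at Q = 2, and P = €8 falls below it — price never covers variable cost, so the firm shuts down and loses only its fixed cost.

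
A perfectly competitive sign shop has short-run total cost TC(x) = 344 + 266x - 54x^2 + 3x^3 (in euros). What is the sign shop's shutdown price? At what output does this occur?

€23 per unit, at x = 9

The firm shuts down when price falls below the minimum of average variable cost. AVC = VC/x = 266 - 54x + 3x^2.
At the minimum of AVC, MC = AVC. MC = 266 - 108x + 9x^2; setting MC = AVC gives 6x^2 - 54x = 0, so x = 9. min AVC = 23.
For P < €23 the firm produces nothing.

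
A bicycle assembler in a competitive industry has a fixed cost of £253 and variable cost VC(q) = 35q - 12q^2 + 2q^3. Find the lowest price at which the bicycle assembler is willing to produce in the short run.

Short-run supply begins at min AVC. From VC = 35q - 12q^2 + 2q^3, AVC = 35 - 12q + 2q^2.
dAVC/dq = -12 + 4q = 0 gives q = 3. min AVC = 35 - 12·3 + 2·3^2 = 17.
So the shutdown price is £17.

£17 per unit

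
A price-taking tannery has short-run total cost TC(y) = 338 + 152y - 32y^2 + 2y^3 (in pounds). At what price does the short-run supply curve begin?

The shutdown price is the minimum of AVC. VC = 152y - 32y^2 + 2y^3, so AVC = 152 - 32y + 2y^2.
At the minimum of AVC, MC = AVC. MC = 152 - 64y + 6y^2; setting MC = AVC gives 4y^2 - 32y = 0, so y = 8. min AVC = 24.
For P < £24 the firm produces nothing.

£24 per unit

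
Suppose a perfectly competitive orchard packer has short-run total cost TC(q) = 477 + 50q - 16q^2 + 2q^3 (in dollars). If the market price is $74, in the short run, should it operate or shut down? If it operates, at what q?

Produce at q = 6

Strip out fixed cost: VC = 50q - 16q^2 + 2q^3. Then AVC = 50 - 16q + 2q^2 and MC = 50 - 32q + 6q^2.
The AVC parabola has its vertex at q = 16/4 = 4, where AVC = 50 - 16·4 + 2·4^2 = $18.
Since P = $74 ≥ min AVC = $18, price covers variable cost and the firm should produce.
Solving P = MC: -24 - 32q + 6q^2 = 0 ⇒ q = -2/3 or 6. On the upward-sloping branch, q* = 6.
Check: AVC at q = 6 is $26 ≤ P, so revenue covers variable cost.
Profit = P·q − TC = 74·6 − 633 = -$189, a loss, but smaller than the $477 fixed cost the firm would lose by shutting down.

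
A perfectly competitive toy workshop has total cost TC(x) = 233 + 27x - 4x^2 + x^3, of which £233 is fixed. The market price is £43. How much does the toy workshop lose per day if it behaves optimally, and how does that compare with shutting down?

AVC = 27 - 4x + x^2; min AVC = £23 at x = 2. Since P = £43 ≥ min AVC, the firm produces.
With MC = 27 - 8x + 3x^2, P = MC on the upward-sloping part at x* = 4.
TR = 43·4 = 172. TC = 233 + 108 = 341. Profit = 172 − 341 = -£169.
Shutting down would mean losing the fixed cost of £233, so operating at a loss of £169 is better by £64.

Profit = -£169 at x = 4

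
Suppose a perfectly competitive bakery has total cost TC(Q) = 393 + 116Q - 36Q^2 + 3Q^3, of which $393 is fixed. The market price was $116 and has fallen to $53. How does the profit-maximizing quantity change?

Output falls from 8 to 7

MC = 116 - 72Q + 9Q^2; the shutdown threshold is min AVC = $8 (at Q = 6).
With P = $116 above the shutdown price, P = MC gives Q = 8.
At P = $53 ≥ min AVC, set P = MC: Q = 7. The firm stays open but cuts output.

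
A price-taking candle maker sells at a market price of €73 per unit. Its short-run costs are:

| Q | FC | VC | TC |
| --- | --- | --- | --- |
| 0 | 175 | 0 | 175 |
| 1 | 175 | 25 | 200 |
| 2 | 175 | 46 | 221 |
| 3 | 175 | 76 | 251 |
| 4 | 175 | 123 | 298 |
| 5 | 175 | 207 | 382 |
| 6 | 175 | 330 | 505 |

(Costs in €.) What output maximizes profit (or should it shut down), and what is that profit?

Tabulate TR − TC: Q=0: -175; Q=1: -127; Q=2: -75; Q=3: -32; Q=4: -6; Q=5: -17; Q=6: -67.
Profit is maximized at Q = 4. AVC there is 123/4 = €30.75 ≤ P, so producing beats shutting down (which would give -€175).

Q = 4; profit = -€6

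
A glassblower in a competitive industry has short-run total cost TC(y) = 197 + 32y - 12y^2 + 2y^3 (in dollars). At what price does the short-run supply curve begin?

$14 per unit

The firm shuts down when price falls below the minimum of average variable cost. AVC = VC/y = 32 - 12y + 2y^2.
At the minimum of AVC, MC = AVC. MC = 32 - 24y + 6y^2; setting MC = AVC gives 4y^2 - 12y = 0, so y = 3. min AVC = 14.
The firm shuts down for any P below $14.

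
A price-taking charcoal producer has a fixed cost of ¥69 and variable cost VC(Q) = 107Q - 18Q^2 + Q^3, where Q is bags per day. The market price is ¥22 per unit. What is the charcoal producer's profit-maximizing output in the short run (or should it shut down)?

Shut down

From TC, MC = TC'(Q) = 107 - 36Q + 3Q^2 and AVC = VC/Q = 107 - 18Q + Q^2.
AVC hits its minimum where MC = AVC, at Q = 9, giving min AVC = 107 - 18·9 + 9^2 = ¥26.
P = ¥22 lies below min AVC = ¥26; no output level covers variable cost.
The firm minimizes its loss by shutting down and losing only its fixed cost of ¥69.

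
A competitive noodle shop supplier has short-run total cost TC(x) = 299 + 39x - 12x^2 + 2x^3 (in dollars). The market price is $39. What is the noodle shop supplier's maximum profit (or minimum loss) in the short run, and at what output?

Profit = -$235 at x = 4

AVC = 39 - 12x + 2x^2 has its minimum $21 at x = 3; price $39 clears that bar, so the firm operates.
MC = 39 - 24x + 6x^2. Setting P = MC and taking the root on the rising branch gives x* = 4.
TR = 39·4 = 156. TC = 299 + 92 = 391. Profit = 156 − 391 = -$235.
That loss of $235 beats the $299 the firm would lose by shutting down; producing recovers $64 of fixed cost.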